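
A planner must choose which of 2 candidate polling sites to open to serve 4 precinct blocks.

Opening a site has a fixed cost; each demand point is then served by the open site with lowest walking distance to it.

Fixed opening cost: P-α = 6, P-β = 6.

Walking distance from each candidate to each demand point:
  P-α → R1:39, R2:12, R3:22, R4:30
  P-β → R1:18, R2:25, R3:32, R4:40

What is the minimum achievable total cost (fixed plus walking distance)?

Open {P-α, P-β}: assign each demand point to its cheapest open site.
  R1→P-β 18, R2→P-α 12, R3→P-α 22, R4→P-α 30
  walking distance 82, fixed 12 → total 94.
Compare {P-α}: walking distance 103 + fixed 6 = 109.
Compare {P-β}: walking distance 115 + fixed 6 = 121.

94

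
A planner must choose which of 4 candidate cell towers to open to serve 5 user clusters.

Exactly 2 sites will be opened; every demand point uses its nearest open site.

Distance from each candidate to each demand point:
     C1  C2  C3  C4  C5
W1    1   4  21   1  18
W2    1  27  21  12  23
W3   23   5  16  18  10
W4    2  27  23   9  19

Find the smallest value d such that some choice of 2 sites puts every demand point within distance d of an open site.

Open {W1, W3}.
  Farthest demand point is C3 at distance 16 (to W3); all others are ≤ 16.
With {W2, W3} the worst case is 16.
With {W3, W4} the worst case is 16.
No size-2 selection achieves below 16.

16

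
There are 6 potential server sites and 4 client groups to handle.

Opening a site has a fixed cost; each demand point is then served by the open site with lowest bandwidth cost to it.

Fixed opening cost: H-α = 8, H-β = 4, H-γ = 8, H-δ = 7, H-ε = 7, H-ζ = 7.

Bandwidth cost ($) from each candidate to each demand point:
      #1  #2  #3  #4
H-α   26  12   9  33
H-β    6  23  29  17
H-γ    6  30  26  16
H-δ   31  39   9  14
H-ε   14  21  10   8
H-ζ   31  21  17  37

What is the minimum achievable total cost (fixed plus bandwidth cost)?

54

Open {H-α, H-β, H-ε}: assign each demand point to its cheapest open site.
  #1→H-β 6, #2→H-α 12, #3→H-α 9, #4→H-ε 8
  bandwidth cost 35, fixed 19 → total 54.
Compare {H-α, H-β}: bandwidth cost 44 + fixed 12 = 56.
Compare {H-β, H-ε}: bandwidth cost 45 + fixed 11 = 56.
Compare {H-α, H-ε}: bandwidth cost 43 + fixed 15 = 58.
All other subsets cost ≥ 56. Minimum total cost: 54.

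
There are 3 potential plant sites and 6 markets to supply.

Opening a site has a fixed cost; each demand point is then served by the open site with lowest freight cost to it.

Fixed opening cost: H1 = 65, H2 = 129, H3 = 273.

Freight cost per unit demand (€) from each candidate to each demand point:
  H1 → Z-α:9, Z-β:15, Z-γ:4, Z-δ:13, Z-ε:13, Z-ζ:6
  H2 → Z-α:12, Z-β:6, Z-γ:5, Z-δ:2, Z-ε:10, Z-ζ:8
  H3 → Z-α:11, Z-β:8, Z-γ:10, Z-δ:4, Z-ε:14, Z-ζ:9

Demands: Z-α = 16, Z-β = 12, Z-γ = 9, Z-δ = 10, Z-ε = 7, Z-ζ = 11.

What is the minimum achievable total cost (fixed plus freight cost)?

Open {H1, H2}: assign each demand point to its cheapest open site.
  Z-α→H1 16×9=144, Z-β→H2 12×6=72, Z-γ→H1 9×4=36, Z-δ→H2 10×2=20, Z-ε→H2 7×10=70, Z-ζ→H1 11×6=66
  freight cost 408, fixed 194 → total 602.
Compare {H2}: freight cost 487 + fixed 129 = 616.
Compare {H1}: freight cost 647 + fixed 65 = 712.
Compare {H1, H3}: freight cost 473 + fixed 338 = 811.
All other subsets cost ≥ 616. Minimum total cost: 602.

602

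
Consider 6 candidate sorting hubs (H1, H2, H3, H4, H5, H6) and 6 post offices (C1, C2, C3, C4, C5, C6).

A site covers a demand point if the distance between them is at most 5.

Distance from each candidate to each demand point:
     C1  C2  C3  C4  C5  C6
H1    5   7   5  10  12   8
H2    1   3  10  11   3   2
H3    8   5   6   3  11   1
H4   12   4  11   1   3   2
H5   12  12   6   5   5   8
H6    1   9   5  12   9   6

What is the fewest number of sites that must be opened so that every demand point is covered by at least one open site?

Coverage sets (demand points within 5 of each site):
  H1: {C1, C3}
  H2: {C1, C2, C5, C6}
  H3: {C2, C4, C6}
  H4: {C2, C4, C5, C6}
  H5: {C4, C5}
  H6: {C1, C3}
No single site covers all 6 demand points.
But {H1, H4} covers everything, so the minimum is 2.

2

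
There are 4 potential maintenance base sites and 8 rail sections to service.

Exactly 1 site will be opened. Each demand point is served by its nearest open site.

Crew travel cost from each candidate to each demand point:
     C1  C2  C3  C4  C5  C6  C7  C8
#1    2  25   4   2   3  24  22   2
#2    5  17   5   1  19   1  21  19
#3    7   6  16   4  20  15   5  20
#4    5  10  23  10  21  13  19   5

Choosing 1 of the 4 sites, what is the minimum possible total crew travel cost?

Open {#1}.
  C1→#1 2, C2→#1 25, C3→#1 4, C4→#1 2, C5→#1 3, C6→#1 24, C7→#1 22, C8→#1 2  ⇒ total 84.
Compare {#2}: total 88.
Compare {#3}: total 93.
No size-1 selection does better; minimum is 84.

84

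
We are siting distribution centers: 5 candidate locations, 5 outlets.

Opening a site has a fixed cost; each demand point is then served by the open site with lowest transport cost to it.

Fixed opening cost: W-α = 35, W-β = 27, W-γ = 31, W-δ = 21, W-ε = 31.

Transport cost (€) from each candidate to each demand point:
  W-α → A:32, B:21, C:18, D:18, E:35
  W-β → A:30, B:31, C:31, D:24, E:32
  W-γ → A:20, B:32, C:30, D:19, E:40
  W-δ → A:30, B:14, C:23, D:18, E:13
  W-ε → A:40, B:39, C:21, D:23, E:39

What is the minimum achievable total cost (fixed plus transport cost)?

119

Open {W-δ}: assign each demand point to its cheapest open site.
  A→W-δ 30, B→W-δ 14, C→W-δ 23, D→W-δ 18, E→W-δ 13
  transport cost 98, fixed 21 → total 119.
Compare {W-γ, W-δ}: transport cost 88 + fixed 52 = 140.
Compare {W-β, W-δ}: transport cost 98 + fixed 48 = 146.
Compare {W-δ, W-ε}: transport cost 96 + fixed 52 = 148.
All other subsets cost ≥ 140. Minimum total cost: 119.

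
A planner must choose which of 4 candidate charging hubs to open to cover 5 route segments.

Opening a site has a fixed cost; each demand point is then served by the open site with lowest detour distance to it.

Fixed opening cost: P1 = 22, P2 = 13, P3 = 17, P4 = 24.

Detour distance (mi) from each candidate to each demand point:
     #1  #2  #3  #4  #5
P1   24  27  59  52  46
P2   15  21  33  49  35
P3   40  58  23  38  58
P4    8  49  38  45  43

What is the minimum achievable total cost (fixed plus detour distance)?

162

Open {P2, P3}: assign each demand point to its cheapest open site.
  #1→P2 15, #2→P2 21, #3→P3 23, #4→P3 38, #5→P2 35
  detour distance 132, fixed 30 → total 162.
Compare {P2}: detour distance 153 + fixed 13 = 166.
Compare {P2, P4}: detour distance 142 + fixed 37 = 179.
Compare {P2, P3, P4}: detour distance 125 + fixed 54 = 179.
All other subsets cost ≥ 166. Minimum total cost: 162.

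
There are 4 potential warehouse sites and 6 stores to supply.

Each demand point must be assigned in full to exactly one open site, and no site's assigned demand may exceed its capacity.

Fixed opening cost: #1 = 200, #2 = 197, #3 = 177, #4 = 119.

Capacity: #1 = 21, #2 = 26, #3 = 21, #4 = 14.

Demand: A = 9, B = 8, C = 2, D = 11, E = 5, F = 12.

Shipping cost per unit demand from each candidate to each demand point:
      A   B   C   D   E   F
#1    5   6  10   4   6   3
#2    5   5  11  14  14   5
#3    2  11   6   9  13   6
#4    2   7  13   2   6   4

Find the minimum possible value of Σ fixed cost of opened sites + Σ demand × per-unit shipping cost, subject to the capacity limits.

Open {#1, #2}; cheapest assignment that respects the capacities:
  #1 (cap 21, load 21): B, C, D — cost 8×6 + 2×10 + 11×4 = 112
  #2 (cap 26, load 26): A, E, F — cost 9×5 + 5×14 + 12×5 = 175
  Shipping 287, fixed 397 → total 684.
  Any other capacity-feasible assignment to {#1, #2} ships for at least 287.
Compare {#1, #3, #4}: its best feasible assignment gives total 697.
Compare {#1, #2, #4}: its best feasible assignment gives total 709.
Every other set of open sites that can feasibly serve all demand totals ≥ 697 even under its best assignment. Minimum: 684.

684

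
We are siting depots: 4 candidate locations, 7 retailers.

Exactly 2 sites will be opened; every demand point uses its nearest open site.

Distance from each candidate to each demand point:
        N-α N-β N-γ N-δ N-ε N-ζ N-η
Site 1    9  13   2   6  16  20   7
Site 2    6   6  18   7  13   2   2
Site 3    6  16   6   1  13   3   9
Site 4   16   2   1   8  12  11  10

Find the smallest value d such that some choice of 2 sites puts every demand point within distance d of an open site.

12

Open {Site 1, Site 4}.
  Farthest demand point is N-ε at distance 12 (to Site 4); all others are ≤ 12.
With {Site 2, Site 4} the worst case is 12.
With {Site 3, Site 4} the worst case is 12.
No size-2 selection achieves below 12.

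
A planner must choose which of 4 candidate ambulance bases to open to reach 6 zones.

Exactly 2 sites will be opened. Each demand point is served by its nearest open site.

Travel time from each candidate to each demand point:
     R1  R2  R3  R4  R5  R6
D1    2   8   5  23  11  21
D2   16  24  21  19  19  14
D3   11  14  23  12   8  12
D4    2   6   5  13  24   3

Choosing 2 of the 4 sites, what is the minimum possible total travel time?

36

Open {D3, D4}.
  R1→D4 2, R2→D4 6, R3→D4 5, R4→D3 12, R5→D3 8, R6→D4 3  ⇒ total 36.
Compare {D1, D4}: total 40.
Compare {D1, D3}: total 47.
No size-2 selection does better; minimum is 36.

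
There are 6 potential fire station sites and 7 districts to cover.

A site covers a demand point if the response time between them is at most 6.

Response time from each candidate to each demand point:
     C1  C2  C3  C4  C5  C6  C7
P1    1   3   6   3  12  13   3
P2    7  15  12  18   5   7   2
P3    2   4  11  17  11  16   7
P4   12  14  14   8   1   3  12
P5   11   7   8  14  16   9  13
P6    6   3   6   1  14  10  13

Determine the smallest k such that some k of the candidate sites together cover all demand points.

Coverage sets (demand points within 6 of each site):
  P1: {C1, C2, C3, C4, C7}
  P2: {C5, C7}
  P3: {C1, C2}
  P4: {C5, C6}
  P5: {}
  P6: {C1, C2, C3, C4}
No single site covers all 7 demand points.
But {P1, P4} covers everything, so the minimum is 2.

2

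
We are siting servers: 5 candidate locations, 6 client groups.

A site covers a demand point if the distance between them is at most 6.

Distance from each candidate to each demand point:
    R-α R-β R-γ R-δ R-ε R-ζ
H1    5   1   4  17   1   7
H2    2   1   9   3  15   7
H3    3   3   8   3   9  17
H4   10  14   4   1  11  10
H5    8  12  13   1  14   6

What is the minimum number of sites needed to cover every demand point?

Coverage sets (demand points within 6 of each site):
  H1: {R-α, R-β, R-γ, R-ε}
  H2: {R-α, R-β, R-δ}
  H3: {R-α, R-β, R-δ}
  H4: {R-γ, R-δ}
  H5: {R-δ, R-ζ}
No single site covers all 6 demand points.
But {H1, H5} covers everything, so the minimum is 2.

2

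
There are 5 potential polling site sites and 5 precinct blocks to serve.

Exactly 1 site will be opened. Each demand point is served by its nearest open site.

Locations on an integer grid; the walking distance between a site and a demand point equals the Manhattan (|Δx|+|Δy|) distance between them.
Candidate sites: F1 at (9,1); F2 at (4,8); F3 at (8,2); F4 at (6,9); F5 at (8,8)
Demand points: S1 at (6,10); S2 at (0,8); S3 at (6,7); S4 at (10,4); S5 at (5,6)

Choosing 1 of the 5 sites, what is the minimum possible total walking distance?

Open {F4}.
  S1→F4 1, S2→F4 7, S3→F4 2, S4→F4 9, S5→F4 4  ⇒ total 23.
Compare {F2}: total 24.
Compare {F5}: total 26.
No size-1 selection does better; minimum is 23.

23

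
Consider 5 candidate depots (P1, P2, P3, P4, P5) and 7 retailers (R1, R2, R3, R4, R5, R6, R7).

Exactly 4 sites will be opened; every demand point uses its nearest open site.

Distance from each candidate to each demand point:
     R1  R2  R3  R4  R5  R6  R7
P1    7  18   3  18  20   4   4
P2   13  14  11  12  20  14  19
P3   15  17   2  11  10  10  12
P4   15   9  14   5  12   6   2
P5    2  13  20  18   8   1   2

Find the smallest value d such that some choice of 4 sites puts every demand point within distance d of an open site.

9

Open {P1, P2, P4, P5}.
  Farthest demand point is R2 at distance 9 (to P4); all others are ≤ 9.
With {P1, P3, P4, P5} the worst case is 9.
With {P2, P3, P4, P5} the worst case is 9.
No size-4 selection achieves below 9.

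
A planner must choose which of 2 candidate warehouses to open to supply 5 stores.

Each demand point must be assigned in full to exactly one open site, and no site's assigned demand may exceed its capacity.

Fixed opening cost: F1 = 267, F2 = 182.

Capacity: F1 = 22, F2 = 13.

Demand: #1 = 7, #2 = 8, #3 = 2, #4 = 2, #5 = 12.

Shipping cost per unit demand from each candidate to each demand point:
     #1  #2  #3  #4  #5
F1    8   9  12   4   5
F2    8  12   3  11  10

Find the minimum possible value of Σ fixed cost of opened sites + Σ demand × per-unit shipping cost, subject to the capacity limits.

Open {F1, F2}; cheapest assignment that respects the capacities:
  F1 (cap 22, load 22): #2, #4, #5 — cost 8×9 + 2×4 + 12×5 = 140
  F2 (cap 13, load 9): #1, #3 — cost 7×8 + 2×3 = 62
  Shipping 202, fixed 449 → total 651.
  Any other capacity-feasible assignment to {F1, F2} ships for at least 202.
Total demand is 31 and no other set of sites has combined capacity ≥ 31, so {F1, F2} is the only feasible choice of open sites. Minimum: 651.

651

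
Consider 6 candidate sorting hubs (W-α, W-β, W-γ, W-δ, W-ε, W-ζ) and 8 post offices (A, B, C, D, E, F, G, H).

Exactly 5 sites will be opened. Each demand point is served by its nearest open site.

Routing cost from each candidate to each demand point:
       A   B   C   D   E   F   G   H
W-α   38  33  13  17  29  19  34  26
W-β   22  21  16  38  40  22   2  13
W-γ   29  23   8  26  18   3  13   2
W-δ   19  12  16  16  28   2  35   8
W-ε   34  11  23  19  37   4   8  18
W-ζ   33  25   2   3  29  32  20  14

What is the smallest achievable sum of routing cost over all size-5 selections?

Open {W-β, W-γ, W-δ, W-ε, W-ζ}.
  A→W-δ 19, B→W-ε 11, C→W-ζ 2, D→W-ζ 3, E→W-γ 18, F→W-δ 2, G→W-β 2, H→W-γ 2  ⇒ total 59.
Compare {W-α, W-β, W-γ, W-δ, W-ζ}: total 60.
Compare {W-α, W-β, W-γ, W-ε, W-ζ}: total 63.
No size-5 selection does better; minimum is 59.

59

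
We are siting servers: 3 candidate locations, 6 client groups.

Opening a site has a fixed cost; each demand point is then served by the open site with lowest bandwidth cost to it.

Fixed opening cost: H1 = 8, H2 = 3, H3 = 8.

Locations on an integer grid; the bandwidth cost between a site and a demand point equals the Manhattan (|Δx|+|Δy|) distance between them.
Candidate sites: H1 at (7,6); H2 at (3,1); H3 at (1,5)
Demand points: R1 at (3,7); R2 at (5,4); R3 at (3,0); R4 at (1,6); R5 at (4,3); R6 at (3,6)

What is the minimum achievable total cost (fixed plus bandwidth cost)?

28

Open {H2, H3}: assign each demand point to its cheapest open site.
  R1→H3 4, R2→H2 5, R3→H2 1, R4→H3 1, R5→H2 3, R6→H3 3
  bandwidth cost 17, fixed 11 → total 28.
Compare {H2}: bandwidth cost 27 + fixed 3 = 30.
Compare {H3}: bandwidth cost 25 + fixed 8 = 33.
Compare {H1, H2}: bandwidth cost 23 + fixed 11 = 34.
All other subsets cost ≥ 30. Minimum total cost: 28.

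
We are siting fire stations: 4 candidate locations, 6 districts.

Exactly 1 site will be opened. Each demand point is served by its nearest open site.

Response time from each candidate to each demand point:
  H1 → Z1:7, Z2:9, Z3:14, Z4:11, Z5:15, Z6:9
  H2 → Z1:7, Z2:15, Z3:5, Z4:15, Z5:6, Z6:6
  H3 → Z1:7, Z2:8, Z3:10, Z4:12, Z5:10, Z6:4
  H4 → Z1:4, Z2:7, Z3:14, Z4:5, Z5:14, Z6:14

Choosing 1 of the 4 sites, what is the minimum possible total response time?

Open {H3}.
  Z1→H3 7, Z2→H3 8, Z3→H3 10, Z4→H3 12, Z5→H3 10, Z6→H3 4  ⇒ total 51.
Compare {H2}: total 54.
Compare {H4}: total 58.
No size-1 selection does better; minimum is 51.

51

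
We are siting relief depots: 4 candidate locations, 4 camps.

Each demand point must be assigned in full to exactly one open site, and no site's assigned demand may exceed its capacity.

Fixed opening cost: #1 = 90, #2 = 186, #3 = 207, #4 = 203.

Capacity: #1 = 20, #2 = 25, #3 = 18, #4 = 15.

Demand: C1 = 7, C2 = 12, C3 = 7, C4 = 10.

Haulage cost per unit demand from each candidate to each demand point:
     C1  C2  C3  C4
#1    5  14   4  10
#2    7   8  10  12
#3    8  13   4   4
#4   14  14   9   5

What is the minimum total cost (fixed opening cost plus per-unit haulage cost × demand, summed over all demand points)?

549

Open {#1, #2}; cheapest assignment that respects the capacities:
  #1 (cap 20, load 17): C3, C4 — cost 7×4 + 10×10 = 128
  #2 (cap 25, load 19): C1, C2 — cost 7×7 + 12×8 = 145
  Shipping 273, fixed 276 → total 549.
  Any other capacity-feasible assignment to {#1, #2} ships for at least 273.
Compare {#1, #3}: its best feasible assignment gives total 568.
Compare {#2, #3}: its best feasible assignment gives total 606.
Every other set of open sites that can feasibly serve all demand totals ≥ 568 even under its best assignment. Minimum: 549.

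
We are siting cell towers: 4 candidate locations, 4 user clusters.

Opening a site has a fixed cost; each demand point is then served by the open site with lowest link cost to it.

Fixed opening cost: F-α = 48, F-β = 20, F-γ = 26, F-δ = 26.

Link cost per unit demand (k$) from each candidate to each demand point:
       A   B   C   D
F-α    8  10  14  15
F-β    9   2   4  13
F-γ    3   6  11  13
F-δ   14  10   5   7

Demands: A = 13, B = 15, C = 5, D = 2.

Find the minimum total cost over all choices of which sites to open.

Open {F-β, F-γ}: assign each demand point to its cheapest open site.
  A→F-γ 13×3=39, B→F-β 15×2=30, C→F-β 5×4=20, D→F-β 2×13=26
  link cost 115, fixed 46 → total 161.
Compare {F-β, F-γ, F-δ}: link cost 103 + fixed 72 = 175.
Compare {F-α, F-β, F-γ}: link cost 115 + fixed 94 = 209.
Compare {F-β}: link cost 193 + fixed 20 = 213.
All other subsets cost ≥ 175. Minimum total cost: 161.

161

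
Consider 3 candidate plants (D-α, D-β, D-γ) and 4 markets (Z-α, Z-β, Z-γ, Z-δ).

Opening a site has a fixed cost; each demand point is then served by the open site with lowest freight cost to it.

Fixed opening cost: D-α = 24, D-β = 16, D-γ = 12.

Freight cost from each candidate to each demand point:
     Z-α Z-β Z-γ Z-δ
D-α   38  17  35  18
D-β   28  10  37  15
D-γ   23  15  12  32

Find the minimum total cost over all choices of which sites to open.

Open {D-β, D-γ}: assign each demand point to its cheapest open site.
  Z-α→D-γ 23, Z-β→D-β 10, Z-γ→D-γ 12, Z-δ→D-β 15
  freight cost 60, fixed 28 → total 88.
Compare {D-γ}: freight cost 82 + fixed 12 = 94.
Compare {D-α, D-γ}: freight cost 68 + fixed 36 = 104.
Compare {D-β}: freight cost 90 + fixed 16 = 106.
All other subsets cost ≥ 94. Minimum total cost: 88.

88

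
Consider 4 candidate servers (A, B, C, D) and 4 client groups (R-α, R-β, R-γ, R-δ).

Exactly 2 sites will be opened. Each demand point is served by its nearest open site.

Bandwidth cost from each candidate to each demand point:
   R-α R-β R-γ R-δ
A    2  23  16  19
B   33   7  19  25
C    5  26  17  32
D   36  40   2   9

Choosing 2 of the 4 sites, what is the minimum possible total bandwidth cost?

Open {A, D}.
  R-α→A 2, R-β→A 23, R-γ→D 2, R-δ→D 9  ⇒ total 36.
Compare {C, D}: total 42.
Compare {A, B}: total 44.
No size-2 selection does better; minimum is 36.

36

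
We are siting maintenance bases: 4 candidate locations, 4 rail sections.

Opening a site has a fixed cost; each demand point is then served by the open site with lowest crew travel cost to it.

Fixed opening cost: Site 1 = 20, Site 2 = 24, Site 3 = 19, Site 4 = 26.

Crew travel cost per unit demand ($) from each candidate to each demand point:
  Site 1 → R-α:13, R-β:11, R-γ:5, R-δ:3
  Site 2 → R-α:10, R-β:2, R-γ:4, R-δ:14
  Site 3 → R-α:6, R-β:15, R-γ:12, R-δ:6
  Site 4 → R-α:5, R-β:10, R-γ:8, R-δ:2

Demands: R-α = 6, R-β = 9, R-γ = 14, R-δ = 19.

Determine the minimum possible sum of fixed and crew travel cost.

192

Open {Site 2, Site 4}: assign each demand point to its cheapest open site.
  R-α→Site 4 6×5=30, R-β→Site 2 9×2=18, R-γ→Site 2 14×4=56, R-δ→Site 4 19×2=38
  crew travel cost 142, fixed 50 → total 192.
Compare {Site 2, Site 3, Site 4}: crew travel cost 142 + fixed 69 = 211.
Compare {Site 1, Site 2, Site 4}: crew travel cost 142 + fixed 70 = 212.
Compare {Site 1, Site 2, Site 3}: crew travel cost 167 + fixed 63 = 230.
All other subsets cost ≥ 211. Minimum total cost: 192.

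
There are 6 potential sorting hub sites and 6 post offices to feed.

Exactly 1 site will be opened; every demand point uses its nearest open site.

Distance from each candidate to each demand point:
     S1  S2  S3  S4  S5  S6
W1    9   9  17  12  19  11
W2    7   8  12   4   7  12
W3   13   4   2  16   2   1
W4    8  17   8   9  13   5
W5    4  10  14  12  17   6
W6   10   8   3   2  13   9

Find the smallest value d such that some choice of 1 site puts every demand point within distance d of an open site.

Open {W2}.
  Farthest demand point is S3 at distance 12 (to W2); all others are ≤ 12.
With {W6} the worst case is 13.
With {W3} the worst case is 16.
No size-1 selection achieves below 12.

12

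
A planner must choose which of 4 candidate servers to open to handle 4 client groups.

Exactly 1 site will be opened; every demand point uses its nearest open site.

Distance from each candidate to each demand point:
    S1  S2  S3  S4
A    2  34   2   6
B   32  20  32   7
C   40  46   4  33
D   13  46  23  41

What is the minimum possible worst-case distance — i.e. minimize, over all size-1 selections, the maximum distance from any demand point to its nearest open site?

Open {B}.
  Farthest demand point is S1 at distance 32 (to B); all others are ≤ 32.
With {A} the worst case is 34.
With {C} the worst case is 46.
No size-1 selection achieves below 32.

32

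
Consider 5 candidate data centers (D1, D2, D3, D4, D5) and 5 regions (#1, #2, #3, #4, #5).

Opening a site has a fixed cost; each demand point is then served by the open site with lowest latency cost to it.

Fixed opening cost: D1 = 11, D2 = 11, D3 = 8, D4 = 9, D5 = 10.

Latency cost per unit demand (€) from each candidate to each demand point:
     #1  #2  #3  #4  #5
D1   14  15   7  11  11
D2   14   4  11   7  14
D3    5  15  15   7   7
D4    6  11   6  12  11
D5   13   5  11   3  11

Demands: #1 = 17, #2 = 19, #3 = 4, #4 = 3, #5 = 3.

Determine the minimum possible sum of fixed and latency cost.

253

Open {D2, D3, D4, D5}: assign each demand point to its cheapest open site.
  #1→D3 17×5=85, #2→D2 19×4=76, #3→D4 4×6=24, #4→D5 3×3=9, #5→D3 3×7=21
  latency cost 215, fixed 38 → total 253.
Compare {D2, D3, D4}: latency cost 227 + fixed 28 = 255.
Compare {D1, D2, D3, D5}: latency cost 219 + fixed 40 = 259.
Compare {D1, D2, D3}: latency cost 231 + fixed 30 = 261.
All other subsets cost ≥ 255. Minimum total cost: 253.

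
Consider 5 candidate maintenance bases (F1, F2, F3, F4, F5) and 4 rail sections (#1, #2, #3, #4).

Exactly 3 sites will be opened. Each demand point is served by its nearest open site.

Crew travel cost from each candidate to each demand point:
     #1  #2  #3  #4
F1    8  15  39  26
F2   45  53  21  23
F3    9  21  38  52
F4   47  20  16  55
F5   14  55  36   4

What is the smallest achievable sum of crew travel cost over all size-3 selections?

43

Open {F1, F4, F5}.
  #1→F1 8, #2→F1 15, #3→F4 16, #4→F5 4  ⇒ total 43.
Compare {F1, F2, F5}: total 48.
Compare {F3, F4, F5}: total 49.
No size-3 selection does better; minimum is 43.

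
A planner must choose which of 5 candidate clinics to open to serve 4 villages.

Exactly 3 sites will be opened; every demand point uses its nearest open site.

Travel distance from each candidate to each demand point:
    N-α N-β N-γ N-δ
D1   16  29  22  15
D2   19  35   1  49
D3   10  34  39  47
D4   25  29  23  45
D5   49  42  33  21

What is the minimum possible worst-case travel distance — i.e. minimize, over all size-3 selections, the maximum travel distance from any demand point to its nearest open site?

29

Open {D1, D2, D3}.
  Farthest demand point is N-β at travel distance 29 (to D1); all others are ≤ 29.
With {D1, D2, D4} the worst case is 29.
With {D1, D2, D5} the worst case is 29.
No size-3 selection achieves below 29.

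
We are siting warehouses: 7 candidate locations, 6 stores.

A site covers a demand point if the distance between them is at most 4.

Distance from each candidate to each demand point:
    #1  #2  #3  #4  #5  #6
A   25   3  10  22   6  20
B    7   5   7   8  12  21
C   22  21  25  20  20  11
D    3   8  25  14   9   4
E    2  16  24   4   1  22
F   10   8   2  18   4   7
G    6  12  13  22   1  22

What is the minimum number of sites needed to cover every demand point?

Coverage sets (demand points within 4 of each site):
  A: {#2}
  B: {}
  C: {}
  D: {#1, #6}
  E: {#1, #4, #5}
  F: {#3, #5}
  G: {#5}
No 3 sites suffice: every size-3 union leaves at least one demand point uncovered.
But {A, D, E, F} covers everything, so the minimum is 4.

4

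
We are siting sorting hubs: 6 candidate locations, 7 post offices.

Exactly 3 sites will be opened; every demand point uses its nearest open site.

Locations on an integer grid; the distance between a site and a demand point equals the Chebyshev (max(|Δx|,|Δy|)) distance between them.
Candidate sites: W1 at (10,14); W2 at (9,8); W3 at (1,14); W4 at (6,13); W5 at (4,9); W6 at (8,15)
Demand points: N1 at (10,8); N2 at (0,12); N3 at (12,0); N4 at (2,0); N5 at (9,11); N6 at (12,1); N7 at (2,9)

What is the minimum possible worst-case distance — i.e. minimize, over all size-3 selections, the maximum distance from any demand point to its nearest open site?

Open {W1, W2, W3}.
  Farthest demand point is N3 at distance 8 (to W2); all others are ≤ 8.
With {W1, W2, W4} the worst case is 8.
With {W1, W2, W5} the worst case is 8.
No size-3 selection achieves below 8.

8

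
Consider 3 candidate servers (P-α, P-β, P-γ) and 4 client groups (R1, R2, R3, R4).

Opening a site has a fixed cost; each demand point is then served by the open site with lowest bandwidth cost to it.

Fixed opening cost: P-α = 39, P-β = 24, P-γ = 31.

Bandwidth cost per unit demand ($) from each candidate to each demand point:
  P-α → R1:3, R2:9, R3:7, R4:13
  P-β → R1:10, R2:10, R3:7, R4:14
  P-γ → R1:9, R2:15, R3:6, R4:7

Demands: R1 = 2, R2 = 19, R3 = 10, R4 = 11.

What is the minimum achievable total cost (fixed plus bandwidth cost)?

Open {P-α, P-γ}: assign each demand point to its cheapest open site.
  R1→P-α 2×3=6, R2→P-α 19×9=171, R3→P-γ 10×6=60, R4→P-γ 11×7=77
  bandwidth cost 314, fixed 70 → total 384.
Compare {P-β, P-γ}: bandwidth cost 345 + fixed 55 = 400.
Compare {P-α, P-β, P-γ}: bandwidth cost 314 + fixed 94 = 408.
Compare {P-α}: bandwidth cost 390 + fixed 39 = 429.
All other subsets cost ≥ 400. Minimum total cost: 384.

384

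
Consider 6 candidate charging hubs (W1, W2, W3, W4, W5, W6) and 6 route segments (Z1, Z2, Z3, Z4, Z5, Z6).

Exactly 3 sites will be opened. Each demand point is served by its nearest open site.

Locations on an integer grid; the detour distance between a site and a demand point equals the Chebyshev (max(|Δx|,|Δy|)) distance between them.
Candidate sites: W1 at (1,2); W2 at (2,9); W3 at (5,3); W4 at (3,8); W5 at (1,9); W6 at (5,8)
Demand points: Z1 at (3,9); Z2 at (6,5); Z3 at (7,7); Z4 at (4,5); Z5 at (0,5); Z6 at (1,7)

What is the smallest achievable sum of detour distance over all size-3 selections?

Open {W3, W4, W6}.
  Z1→W4 1, Z2→W3 2, Z3→W6 2, Z4→W3 2, Z5→W4 3, Z6→W4 2  ⇒ total 12.
Compare {W2, W3, W6}: total 13.
Compare {W1, W2, W3}: total 14.
No size-3 selection does better; minimum is 12.

12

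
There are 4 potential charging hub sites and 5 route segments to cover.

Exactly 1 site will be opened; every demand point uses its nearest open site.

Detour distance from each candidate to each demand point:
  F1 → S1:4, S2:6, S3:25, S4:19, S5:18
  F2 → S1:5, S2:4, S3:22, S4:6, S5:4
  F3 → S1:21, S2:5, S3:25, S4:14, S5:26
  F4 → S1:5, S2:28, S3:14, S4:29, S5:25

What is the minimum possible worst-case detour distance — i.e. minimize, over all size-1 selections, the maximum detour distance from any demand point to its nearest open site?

22

Open {F2}.
  Farthest demand point is S3 at detour distance 22 (to F2); all others are ≤ 22.
With {F1} the worst case is 25.
With {F3} the worst case is 26.
No size-1 selection achieves below 22.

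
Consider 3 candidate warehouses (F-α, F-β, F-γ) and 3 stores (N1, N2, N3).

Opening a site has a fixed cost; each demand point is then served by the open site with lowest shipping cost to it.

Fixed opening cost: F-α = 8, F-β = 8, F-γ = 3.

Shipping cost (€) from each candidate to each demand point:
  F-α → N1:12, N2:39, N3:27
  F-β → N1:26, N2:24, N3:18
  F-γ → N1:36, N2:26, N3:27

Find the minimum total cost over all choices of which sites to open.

Open {F-α, F-β}: assign each demand point to its cheapest open site.
  N1→F-α 12, N2→F-β 24, N3→F-β 18
  shipping cost 54, fixed 16 → total 70.
Compare {F-α, F-β, F-γ}: shipping cost 54 + fixed 19 = 73.
Compare {F-β}: shipping cost 68 + fixed 8 = 76.
Compare {F-α, F-γ}: shipping cost 65 + fixed 11 = 76.
All other subsets cost ≥ 73. Minimum total cost: 70.

70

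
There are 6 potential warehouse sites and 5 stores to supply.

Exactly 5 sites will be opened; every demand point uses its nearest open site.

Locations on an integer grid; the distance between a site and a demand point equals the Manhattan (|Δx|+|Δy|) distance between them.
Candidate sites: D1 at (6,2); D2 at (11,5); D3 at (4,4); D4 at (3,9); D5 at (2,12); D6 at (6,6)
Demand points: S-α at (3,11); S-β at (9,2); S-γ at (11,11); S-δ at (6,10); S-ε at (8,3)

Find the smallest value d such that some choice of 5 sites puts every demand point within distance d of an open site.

Open {D1, D2, D3, D4, D5}.
  Farthest demand point is S-γ at distance 6 (to D2); all others are ≤ 6.
With {D1, D2, D3, D4, D6} the worst case is 6.
With {D1, D2, D3, D5, D6} the worst case is 6.
No size-5 selection achieves below 6.

6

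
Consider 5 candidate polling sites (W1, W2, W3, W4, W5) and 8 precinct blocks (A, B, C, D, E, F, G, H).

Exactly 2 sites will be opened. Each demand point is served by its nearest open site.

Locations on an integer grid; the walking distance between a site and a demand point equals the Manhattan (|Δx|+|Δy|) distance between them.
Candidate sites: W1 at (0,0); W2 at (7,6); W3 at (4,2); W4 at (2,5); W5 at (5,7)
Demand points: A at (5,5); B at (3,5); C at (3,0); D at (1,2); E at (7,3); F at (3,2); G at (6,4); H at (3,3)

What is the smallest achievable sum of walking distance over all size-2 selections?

Open {W3, W4}.
  A→W4 3, B→W4 1, C→W3 3, D→W3 3, E→W3 4, F→W3 1, G→W3 4, H→W3 2  ⇒ total 21.
Compare {W2, W3}: total 22.
Compare {W3, W5}: total 23.
No size-2 selection does better; minimum is 21.

21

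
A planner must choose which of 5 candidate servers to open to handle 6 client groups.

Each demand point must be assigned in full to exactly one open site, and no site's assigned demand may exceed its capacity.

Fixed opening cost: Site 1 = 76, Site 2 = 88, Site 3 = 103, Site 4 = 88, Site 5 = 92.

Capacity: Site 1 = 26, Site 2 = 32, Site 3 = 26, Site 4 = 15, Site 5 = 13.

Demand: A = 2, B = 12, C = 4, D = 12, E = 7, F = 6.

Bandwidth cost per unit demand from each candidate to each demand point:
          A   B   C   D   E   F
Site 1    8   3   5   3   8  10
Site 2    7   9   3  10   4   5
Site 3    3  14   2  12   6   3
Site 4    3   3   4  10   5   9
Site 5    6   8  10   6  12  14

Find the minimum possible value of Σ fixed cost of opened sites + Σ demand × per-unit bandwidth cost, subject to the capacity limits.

320

Open {Site 1, Site 2}; cheapest assignment that respects the capacities:
  Site 1 (cap 26, load 24): B, D — cost 12×3 + 12×3 = 72
  Site 2 (cap 32, load 19): A, C, E, F — cost 2×7 + 4×3 + 7×4 + 6×5 = 84
  Shipping 156, fixed 164 → total 320.
  Any other capacity-feasible assignment to {Site 1, Site 2} ships for at least 156.
Compare {Site 1, Site 3}: its best feasible assignment gives total 325.
Compare {Site 1, Site 2, Site 3}: its best feasible assignment gives total 399.
Every other set of open sites that can feasibly serve all demand totals ≥ 325 even under its best assignment. Minimum: 320.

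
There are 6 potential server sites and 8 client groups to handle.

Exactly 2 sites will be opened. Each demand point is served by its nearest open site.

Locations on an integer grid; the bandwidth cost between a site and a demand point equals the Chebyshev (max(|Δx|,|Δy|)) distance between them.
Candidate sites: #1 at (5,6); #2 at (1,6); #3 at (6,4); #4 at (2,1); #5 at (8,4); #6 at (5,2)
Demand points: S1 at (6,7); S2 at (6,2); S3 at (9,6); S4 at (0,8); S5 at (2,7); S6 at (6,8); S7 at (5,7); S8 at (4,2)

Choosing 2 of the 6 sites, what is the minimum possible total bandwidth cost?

Open {#1, #6}.
  S1→#1 1, S2→#6 1, S3→#1 4, S4→#1 5, S5→#1 3, S6→#1 2, S7→#1 1, S8→#6 1  ⇒ total 18.
Compare {#1, #2}: total 19.
Compare {#1, #3}: total 19.
No size-2 selection does better; minimum is 18.

18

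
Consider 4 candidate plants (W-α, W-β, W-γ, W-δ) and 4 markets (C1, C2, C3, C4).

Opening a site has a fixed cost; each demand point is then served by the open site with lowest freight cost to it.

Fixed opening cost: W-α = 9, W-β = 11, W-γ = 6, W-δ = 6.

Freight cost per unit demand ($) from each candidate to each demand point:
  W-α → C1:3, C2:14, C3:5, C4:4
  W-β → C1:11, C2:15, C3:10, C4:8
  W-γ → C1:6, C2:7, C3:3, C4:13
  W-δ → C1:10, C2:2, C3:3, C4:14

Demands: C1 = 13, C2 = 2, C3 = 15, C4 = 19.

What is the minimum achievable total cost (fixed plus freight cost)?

179

Open {W-α, W-δ}: assign each demand point to its cheapest open site.
  C1→W-α 13×3=39, C2→W-δ 2×2=4, C3→W-δ 15×3=45, C4→W-α 19×4=76
  freight cost 164, fixed 15 → total 179.
Compare {W-α, W-γ, W-δ}: freight cost 164 + fixed 21 = 185.
Compare {W-α, W-γ}: freight cost 174 + fixed 15 = 189.
Compare {W-α, W-β, W-δ}: freight cost 164 + fixed 26 = 190.
All other subsets cost ≥ 185. Minimum total cost: 179.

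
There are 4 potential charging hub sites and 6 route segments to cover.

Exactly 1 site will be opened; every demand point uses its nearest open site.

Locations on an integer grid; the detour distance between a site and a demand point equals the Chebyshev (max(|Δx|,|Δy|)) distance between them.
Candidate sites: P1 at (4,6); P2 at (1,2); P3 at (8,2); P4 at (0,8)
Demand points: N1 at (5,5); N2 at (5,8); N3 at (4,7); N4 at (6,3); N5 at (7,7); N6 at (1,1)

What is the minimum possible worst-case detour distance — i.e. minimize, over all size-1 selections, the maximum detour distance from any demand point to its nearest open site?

5

Open {P1}.
  Farthest demand point is N6 at detour distance 5 (to P1); all others are ≤ 5.
With {P2} the worst case is 6.
With {P3} the worst case is 7.
No size-1 selection achieves below 5.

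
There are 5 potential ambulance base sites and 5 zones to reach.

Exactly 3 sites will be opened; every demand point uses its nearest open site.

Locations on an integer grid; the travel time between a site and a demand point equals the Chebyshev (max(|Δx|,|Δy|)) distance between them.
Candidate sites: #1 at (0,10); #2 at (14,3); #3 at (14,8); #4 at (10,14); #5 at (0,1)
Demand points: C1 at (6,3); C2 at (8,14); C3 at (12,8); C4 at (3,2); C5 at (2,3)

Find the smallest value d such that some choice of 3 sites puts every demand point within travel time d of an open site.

6

Open {#1, #3, #5}.
  Farthest demand point is C1 at travel time 6 (to #5); all others are ≤ 6.
With {#1, #4, #5} the worst case is 6.
With {#2, #3, #5} the worst case is 6.
No size-3 selection achieves below 6.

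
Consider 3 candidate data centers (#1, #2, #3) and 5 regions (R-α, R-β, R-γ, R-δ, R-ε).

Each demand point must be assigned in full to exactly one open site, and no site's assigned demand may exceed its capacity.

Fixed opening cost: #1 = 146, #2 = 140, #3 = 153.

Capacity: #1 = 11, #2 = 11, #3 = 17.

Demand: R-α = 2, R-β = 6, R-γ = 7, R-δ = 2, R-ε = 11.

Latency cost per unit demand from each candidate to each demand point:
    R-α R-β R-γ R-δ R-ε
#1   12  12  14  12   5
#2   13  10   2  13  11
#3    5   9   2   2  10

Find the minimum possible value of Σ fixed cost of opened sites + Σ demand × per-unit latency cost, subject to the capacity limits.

Open {#1, #3}; cheapest assignment that respects the capacities:
  #1 (cap 11, load 11): R-ε — cost 11×5 = 55
  #3 (cap 17, load 17): R-α, R-β, R-γ, R-δ — cost 2×5 + 6×9 + 7×2 + 2×2 = 82
  Shipping 137, fixed 299 → total 436.
  Any other capacity-feasible assignment to {#1, #3} ships for at least 137.
Compare {#2, #3}: its best feasible assignment gives total 496.
Compare {#1, #2, #3}: its best feasible assignment gives total 576.
Every other set of open sites that can feasibly serve all demand totals ≥ 496 even under its best assignment. Minimum: 436.

436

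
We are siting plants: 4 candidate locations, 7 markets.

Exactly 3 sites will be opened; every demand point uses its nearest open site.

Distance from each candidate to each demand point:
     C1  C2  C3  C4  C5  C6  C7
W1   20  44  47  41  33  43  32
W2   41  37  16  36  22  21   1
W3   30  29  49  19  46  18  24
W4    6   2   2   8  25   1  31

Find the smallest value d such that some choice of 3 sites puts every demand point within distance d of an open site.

Open {W1, W2, W4}.
  Farthest demand point is C5 at distance 22 (to W2); all others are ≤ 22.
With {W2, W3, W4} the worst case is 22.
With {W1, W3, W4} the worst case is 25.
No size-3 selection achieves below 22.

22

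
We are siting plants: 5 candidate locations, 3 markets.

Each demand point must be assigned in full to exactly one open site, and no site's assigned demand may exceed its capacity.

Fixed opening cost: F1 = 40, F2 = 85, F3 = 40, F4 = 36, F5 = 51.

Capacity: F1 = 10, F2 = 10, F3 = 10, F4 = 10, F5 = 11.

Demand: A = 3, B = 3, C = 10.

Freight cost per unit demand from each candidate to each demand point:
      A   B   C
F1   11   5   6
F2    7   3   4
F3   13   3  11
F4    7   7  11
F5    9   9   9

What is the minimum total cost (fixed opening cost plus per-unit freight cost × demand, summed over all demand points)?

178

Open {F1, F4}; cheapest assignment that respects the capacities:
  F1 (cap 10, load 10): C — cost 10×6 = 60
  F4 (cap 10, load 6): A, B — cost 3×7 + 3×7 = 42
  Shipping 102, fixed 76 → total 178.
  Any other capacity-feasible assignment to {F1, F4} ships for at least 102.
Compare {F1, F3}: its best feasible assignment gives total 188.
Compare {F2, F4}: its best feasible assignment gives total 203.
Every other set of open sites that can feasibly serve all demand totals ≥ 188 even under its best assignment. Minimum: 178.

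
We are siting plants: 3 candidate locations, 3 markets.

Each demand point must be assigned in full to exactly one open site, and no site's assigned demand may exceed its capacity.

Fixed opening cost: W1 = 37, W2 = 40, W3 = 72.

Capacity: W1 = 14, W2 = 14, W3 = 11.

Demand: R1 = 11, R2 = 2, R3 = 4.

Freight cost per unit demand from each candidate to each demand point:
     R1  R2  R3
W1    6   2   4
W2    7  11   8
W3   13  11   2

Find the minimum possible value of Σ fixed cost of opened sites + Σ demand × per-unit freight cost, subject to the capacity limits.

174

Open {W1, W2}; cheapest assignment that respects the capacities:
  W1 (cap 14, load 6): R2, R3 — cost 2×2 + 4×4 = 20
  W2 (cap 14, load 11): R1 — cost 11×7 = 77
  Shipping 97, fixed 77 → total 174.
  Any other capacity-feasible assignment to {W1, W2} ships for at least 97.
Compare {W1, W3}: its best feasible assignment gives total 187.
Compare {W2, W3}: its best feasible assignment gives total 219.
Every other set of open sites that can feasibly serve all demand totals ≥ 187 even under its best assignment. Minimum: 174.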